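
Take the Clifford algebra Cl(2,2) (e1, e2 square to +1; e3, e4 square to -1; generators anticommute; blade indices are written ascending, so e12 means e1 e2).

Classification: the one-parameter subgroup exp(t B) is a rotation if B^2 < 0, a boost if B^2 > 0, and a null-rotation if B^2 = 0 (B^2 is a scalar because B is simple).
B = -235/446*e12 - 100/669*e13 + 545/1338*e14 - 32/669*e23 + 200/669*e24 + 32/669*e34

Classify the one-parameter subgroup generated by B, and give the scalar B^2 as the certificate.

B^2 term by term: the squares give (-235/446)^2*(e12)^2 + (-100/669)^2*(e13)^2 + (545/1338)^2*(e14)^2 + (-32/669)^2*(e23)^2 + (200/669)^2*(e24)^2 + (32/669)^2*(e34)^2 = 55225/198916*(-1) + 10000/447561*(+1) + 297025/1790244*(+1) + 1024/447561*(+1) + 40000/447561*(+1) + 1024/447561*(-1) = 0 (each basis 2-blade squares to minus the product of its generators' squares); cross terms between blades sharing an index anticommute and cancel; the commuting (index-disjoint) pairs give grade-4 terms 2*c*c'*(blade product), which cancel blade by blade — e1234: -7520/149187 + 40000/447561 - 17440/447561 = 0 — confirming B is simple. So B^2 = 0.
Answer: null-rotation, certificate B^2 = 0. One invariant decides it: the square 0 survives every conjugation, and its sign is exactly the classification.


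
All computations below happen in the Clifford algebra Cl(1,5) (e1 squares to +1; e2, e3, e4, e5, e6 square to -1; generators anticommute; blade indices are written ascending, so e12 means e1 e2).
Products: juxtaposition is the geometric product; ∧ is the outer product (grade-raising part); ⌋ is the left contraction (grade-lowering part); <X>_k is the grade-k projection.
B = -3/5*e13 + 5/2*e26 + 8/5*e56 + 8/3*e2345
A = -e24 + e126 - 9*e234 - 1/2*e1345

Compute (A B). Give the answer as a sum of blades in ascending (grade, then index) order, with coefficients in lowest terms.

step 1: -5/2*e1 - 24*e5 + 4/3*e12 - 8/3*e35 + 3/10*e45 - 5/2*e46 - 27/5*e124 + 8/5*e125 + 3/5*e236 + 45/2*e346 - 3/5*e1234 + 4/5*e1346 - 8/5*e2456 - 8/3*e13456 - 72/5*e23456 + 5/4*e123456
Answer: -5/2*e1 - 24*e5 + 4/3*e12 - 8/3*e35 + 3/10*e45 - 5/2*e46 - 27/5*e124 + 8/5*e125 + 3/5*e236 + 45/2*e346 - 3/5*e1234 + 4/5*e1346 - 8/5*e2456 - 8/3*e13456 - 72/5*e23456 + 5/4*e123456


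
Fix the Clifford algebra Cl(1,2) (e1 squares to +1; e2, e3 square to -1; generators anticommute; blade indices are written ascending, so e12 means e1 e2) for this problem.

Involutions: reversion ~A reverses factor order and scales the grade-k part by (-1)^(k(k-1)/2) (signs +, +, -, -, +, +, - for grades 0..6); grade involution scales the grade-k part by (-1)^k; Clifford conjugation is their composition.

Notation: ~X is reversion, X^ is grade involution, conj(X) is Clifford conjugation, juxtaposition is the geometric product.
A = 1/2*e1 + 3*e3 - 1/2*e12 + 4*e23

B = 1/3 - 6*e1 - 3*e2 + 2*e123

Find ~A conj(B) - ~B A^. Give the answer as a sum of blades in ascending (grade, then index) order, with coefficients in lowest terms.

first term: 3 + 20/3*e1 - 3*e2 - 10*e3 - 13/3*e12 - 18*e13 - 28/3*e23 - 24*e123
second term: 3 + 28/3*e1 + 3*e2 + 12*e3 - 23/3*e12 + 18*e13 + 34/3*e23 - 24*e123
Answer: -8/3*e1 - 6*e2 - 22*e3 + 10/3*e12 - 36*e13 - 62/3*e23


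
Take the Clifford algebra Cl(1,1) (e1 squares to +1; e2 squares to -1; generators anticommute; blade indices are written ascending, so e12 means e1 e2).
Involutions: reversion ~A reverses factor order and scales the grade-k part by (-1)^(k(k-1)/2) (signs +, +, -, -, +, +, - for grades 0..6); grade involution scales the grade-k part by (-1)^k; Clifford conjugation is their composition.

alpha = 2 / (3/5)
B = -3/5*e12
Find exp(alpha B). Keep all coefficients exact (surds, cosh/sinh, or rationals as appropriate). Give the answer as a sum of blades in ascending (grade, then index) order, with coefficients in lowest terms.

B^2 = (-3/5)^2*(e12)^2 = 9/25*(+1) = 9/25 (a basis 2-blade squares to minus the product of its generators' squares).
B^2 = 9/25 — hyperbolic case — the even/odd split gives cosh and sinh: l = 3/5, alpha*l = 2, so exp(alpha B) = cosh(2) + (sinh(2)/(3/5))*B = cosh(2) + (5*sinh(2)/3)*B.
Answer: cosh(2) - sinh(2)*e12


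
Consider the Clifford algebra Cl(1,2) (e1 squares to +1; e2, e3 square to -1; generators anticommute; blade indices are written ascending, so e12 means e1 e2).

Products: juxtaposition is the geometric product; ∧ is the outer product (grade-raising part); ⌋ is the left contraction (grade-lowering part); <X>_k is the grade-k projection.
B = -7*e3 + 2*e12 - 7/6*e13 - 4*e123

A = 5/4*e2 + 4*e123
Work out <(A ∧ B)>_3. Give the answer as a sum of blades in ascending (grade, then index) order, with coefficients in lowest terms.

step 1: -35/4*e23 + 35/24*e123
step 2: 35/24*e123
Answer: 35/24*e123


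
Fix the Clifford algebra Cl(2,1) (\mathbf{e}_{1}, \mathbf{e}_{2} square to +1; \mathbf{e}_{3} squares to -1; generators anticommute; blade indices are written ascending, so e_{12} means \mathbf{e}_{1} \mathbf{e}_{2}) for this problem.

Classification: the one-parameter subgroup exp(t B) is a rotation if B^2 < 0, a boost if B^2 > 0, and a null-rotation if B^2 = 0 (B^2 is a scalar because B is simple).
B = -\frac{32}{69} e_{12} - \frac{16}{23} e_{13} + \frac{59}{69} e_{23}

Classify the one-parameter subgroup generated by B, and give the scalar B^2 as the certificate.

B^2 term by term: the squares give (-\frac{32}{69})^2*(e_{12})^2 + (-\frac{16}{23})^2*(e_{13})^2 + (\frac{59}{69})^2*(e_{23})^2 = \frac{1024}{4761}*(-1) + \frac{256}{529}*(+1) + \frac{3481}{4761}*(+1) = 1 (each basis 2-blade squares to minus the product of its generators' squares); cross terms between blades sharing an index anticommute and cancel. So B^2 = 1.
Answer: boost, certificate B^2 = 1. B^2 = 1 is basis-independent, so its sign is the whole story.


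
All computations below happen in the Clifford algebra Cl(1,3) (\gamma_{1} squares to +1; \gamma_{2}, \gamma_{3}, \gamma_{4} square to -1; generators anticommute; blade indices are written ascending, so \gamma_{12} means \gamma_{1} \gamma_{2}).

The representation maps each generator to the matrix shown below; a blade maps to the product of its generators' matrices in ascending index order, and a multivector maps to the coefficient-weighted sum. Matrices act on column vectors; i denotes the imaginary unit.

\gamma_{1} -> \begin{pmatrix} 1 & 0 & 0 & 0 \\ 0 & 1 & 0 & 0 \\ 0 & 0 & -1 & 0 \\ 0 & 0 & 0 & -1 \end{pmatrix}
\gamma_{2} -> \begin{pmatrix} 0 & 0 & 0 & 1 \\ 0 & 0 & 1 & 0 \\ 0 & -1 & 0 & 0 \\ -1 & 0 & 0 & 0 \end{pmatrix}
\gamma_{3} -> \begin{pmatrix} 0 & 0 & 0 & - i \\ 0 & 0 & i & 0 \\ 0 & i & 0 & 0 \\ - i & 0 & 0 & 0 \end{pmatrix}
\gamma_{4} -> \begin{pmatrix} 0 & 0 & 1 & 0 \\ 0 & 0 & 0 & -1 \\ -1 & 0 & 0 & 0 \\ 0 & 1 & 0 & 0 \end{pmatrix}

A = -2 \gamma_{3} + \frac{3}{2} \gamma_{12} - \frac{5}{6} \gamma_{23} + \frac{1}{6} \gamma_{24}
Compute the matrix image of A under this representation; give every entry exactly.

Bivector images (products of the table entries): rho(\gamma_{12}) = rho(\gamma_{1})rho(\gamma_{2}) = \begin{pmatrix} 0 & 0 & 0 & 1 \\ 0 & 0 & 1 & 0 \\ 0 & 1 & 0 & 0 \\ 1 & 0 & 0 & 0 \end{pmatrix}; rho(\gamma_{23}) = rho(\gamma_{2})rho(\gamma_{3}) = \begin{pmatrix} - i & 0 & 0 & 0 \\ 0 & i & 0 & 0 \\ 0 & 0 & - i & 0 \\ 0 & 0 & 0 & i \end{pmatrix}; rho(\gamma_{24}) = rho(\gamma_{2})rho(\gamma_{4}) = \begin{pmatrix} 0 & 1 & 0 & 0 \\ -1 & 0 & 0 & 0 \\ 0 & 0 & 0 & 1 \\ 0 & 0 & -1 & 0 \end{pmatrix}.
M = (-2)*rho(\gamma_{3}) + (\frac{3}{2})*rho(\gamma_{12}) + (-\frac{5}{6})*rho(\gamma_{23}) + (\frac{1}{6})*rho(\gamma_{24}), summed entrywise:
Answer: \begin{pmatrix} \frac{5 i}{6} & \frac{1}{6} & 0 & \frac{3}{2} + 2 i \\ - \frac{1}{6} & - \frac{5 i}{6} & \frac{3}{2} - 2 i & 0 \\ 0 & \frac{3}{2} - 2 i & \frac{5 i}{6} & \frac{1}{6} \\ \frac{3}{2} + 2 i & 0 & - \frac{1}{6} & - \frac{5 i}{6} \end{pmatrix}


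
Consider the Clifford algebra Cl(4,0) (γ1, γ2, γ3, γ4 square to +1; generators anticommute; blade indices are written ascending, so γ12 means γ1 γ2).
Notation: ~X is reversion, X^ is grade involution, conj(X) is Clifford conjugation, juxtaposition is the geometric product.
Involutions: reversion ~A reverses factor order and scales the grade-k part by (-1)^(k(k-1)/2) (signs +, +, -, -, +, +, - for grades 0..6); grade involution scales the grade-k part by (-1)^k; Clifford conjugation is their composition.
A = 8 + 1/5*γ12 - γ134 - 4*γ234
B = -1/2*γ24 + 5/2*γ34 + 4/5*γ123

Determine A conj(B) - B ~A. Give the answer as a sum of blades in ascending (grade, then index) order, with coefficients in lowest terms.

first term: -5/2*γ1 - 10*γ2 - 54/25*γ3 - 31/10*γ14 + 24/5*γ24 - 20*γ34 + 59/10*γ123 - 1/2*γ1234
second term: -5/2*γ1 - 10*γ2 - 46/25*γ3 - 33/10*γ14 - 16/5*γ24 + 20*γ34 + 69/10*γ123 - 1/2*γ1234
Answer: -8/25*γ3 + 1/5*γ14 + 8*γ24 - 40*γ34 - γ123


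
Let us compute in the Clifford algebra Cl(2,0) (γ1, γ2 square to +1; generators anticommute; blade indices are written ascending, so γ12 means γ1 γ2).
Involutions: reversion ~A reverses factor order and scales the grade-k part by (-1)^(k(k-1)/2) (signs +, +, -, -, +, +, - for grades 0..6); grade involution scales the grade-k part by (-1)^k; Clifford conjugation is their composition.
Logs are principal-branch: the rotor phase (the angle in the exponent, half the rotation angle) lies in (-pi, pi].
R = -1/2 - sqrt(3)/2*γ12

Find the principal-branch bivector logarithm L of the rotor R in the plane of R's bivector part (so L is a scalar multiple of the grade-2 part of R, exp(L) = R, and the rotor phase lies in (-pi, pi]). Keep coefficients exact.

The scalar part of R is -1/2, which fixes the principal-branch rotor phase; the unit plane is then the bivector part divided by the sine of that phase, and L is that plane scaled by the phase.
Concretely: cos(phase) = -1/2 gives phase = ±2*pi/3, and since phase/sin(phase) is even the sign is immaterial: L = (phase/sin(phase)) * <R>_2 = (4*sqrt(3)*pi/9) * <R>_2.
Answer: -2*pi/3*γ12


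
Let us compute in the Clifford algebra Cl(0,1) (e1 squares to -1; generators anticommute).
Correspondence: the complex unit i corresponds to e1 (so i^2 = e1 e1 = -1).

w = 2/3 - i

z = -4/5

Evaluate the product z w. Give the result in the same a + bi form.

In blades: z = -4/5, w = 2/3 - e1.
Distribute z over w term by term (generator squares from the signature, products reordered to ascending indices): (-4/5)*w = -8/15 + 4/5*e1.
Sum: -8/15 + 4/5*e1; translating back through the correspondence:
Answer: -8/15 + 4/5*i


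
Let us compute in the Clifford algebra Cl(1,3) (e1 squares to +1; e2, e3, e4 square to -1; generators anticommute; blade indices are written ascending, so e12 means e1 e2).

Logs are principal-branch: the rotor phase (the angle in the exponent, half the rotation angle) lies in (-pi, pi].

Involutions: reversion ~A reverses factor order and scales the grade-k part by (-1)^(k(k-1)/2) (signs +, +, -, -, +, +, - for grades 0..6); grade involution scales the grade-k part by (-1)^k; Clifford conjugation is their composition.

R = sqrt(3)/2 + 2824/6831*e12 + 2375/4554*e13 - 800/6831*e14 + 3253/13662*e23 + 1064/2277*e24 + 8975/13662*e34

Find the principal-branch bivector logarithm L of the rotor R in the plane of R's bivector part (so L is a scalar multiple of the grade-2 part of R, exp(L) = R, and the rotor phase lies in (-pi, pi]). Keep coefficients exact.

The scalar part of R is sqrt(3)/2, and that scalar determines the rotor phase on the principal branch; recovering the unit plane as bivector-part over sine of the phase gives L = phase * plane.
Concretely: cos(phase) = sqrt(3)/2 gives phase = ±pi/6, and since phase/sin(phase) is even the sign is immaterial: L = (phase/sin(phase)) * <R>_2 = (pi/3) * <R>_2.
Answer: 2824*pi/20493*e12 + 2375*pi/13662*e13 - 800*pi/20493*e14 + 3253*pi/40986*e23 + 1064*pi/6831*e24 + 8975*pi/40986*e34


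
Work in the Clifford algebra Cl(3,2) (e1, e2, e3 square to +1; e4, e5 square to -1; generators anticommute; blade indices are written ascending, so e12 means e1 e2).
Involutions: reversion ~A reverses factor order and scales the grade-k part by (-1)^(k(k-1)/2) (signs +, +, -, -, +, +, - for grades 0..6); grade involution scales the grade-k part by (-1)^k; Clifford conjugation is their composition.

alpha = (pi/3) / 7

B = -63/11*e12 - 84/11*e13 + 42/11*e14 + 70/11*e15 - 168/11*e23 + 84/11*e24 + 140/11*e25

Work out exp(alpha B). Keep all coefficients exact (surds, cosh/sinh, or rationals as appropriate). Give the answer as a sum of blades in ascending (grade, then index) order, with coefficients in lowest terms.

B^2 term by term: the squares give (-63/11)^2*(e12)^2 + (-84/11)^2*(e13)^2 + (42/11)^2*(e14)^2 + (70/11)^2*(e15)^2 + (-168/11)^2*(e23)^2 + (84/11)^2*(e24)^2 + (140/11)^2*(e25)^2 = 3969/121*(-1) + 7056/121*(-1) + 1764/121*(+1) + 4900/121*(+1) + 28224/121*(-1) + 7056/121*(+1) + 19600/121*(+1) = -49 (each basis 2-blade squares to minus the product of its generators' squares); cross terms between blades sharing an index anticommute and cancel; the commuting (index-disjoint) pairs give grade-4 terms 2*c*c'*(blade product), which cancel blade by blade — e1234: 14112/121 - 14112/121 = 0; e1235: 23520/121 - 23520/121 = 0; e1245: -11760/121 + 11760/121 = 0 — confirming B is simple. So B^2 = -49.
B^2 = -49 — circular case — the even/odd split gives cos and sin: l = 7, alpha*l = pi/3, so exp(alpha B) = cos(pi/3) + (sin(pi/3)/7)*B = 1/2 + (sqrt(3)/14)*B.
Answer: 1/2 - 9*sqrt(3)/22*e12 - 6*sqrt(3)/11*e13 + 3*sqrt(3)/11*e14 + 5*sqrt(3)/11*e15 - 12*sqrt(3)/11*e23 + 6*sqrt(3)/11*e24 + 10*sqrt(3)/11*e25


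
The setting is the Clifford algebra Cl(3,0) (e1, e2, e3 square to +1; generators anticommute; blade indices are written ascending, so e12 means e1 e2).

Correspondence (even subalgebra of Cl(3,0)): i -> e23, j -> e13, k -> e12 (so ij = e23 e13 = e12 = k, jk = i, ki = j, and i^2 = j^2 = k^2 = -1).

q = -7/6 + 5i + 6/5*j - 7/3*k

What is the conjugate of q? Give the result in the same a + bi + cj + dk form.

In blades: q = -7/6 - 7/3*e12 + 6/5*e13 + 5*e23.
Quaternion conjugation is reversion on the even subalgebra: the scalar is fixed and every grade-2 blade flips sign, giving -7/6 + 7/3*e12 - 6/5*e13 - 5*e23; translating back:
Answer: -7/6 - 5i - 6/5*j + 7/3*k


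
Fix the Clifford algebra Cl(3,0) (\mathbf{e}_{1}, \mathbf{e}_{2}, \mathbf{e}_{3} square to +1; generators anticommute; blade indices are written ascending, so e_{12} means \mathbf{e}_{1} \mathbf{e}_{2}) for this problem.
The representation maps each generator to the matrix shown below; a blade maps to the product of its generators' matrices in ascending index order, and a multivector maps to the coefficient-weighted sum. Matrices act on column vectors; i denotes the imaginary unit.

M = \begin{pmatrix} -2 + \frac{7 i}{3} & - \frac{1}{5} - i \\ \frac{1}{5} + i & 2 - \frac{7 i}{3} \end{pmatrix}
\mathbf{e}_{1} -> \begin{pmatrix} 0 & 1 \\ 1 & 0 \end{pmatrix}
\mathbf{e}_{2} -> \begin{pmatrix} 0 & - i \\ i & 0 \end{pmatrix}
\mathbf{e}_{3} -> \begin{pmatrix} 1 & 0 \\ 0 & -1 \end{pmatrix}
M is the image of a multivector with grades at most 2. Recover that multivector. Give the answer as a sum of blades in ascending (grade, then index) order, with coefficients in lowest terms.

Method: 1, rho(e_{1}), rho(e_{2}), rho(e_{3}) form a trace-orthogonal basis of the 2x2 complex matrices (tr(X Y) = 2 if X = Y, else 0), so M = m0*1 + m1*rho(e_{1}) + m2*rho(e_{2}) + m3*rho(e_{3}) with m0 = tr(M)/2 = 0, m1 = tr(M rho(e_{1}))/2 = 0, m2 = tr(M rho(e_{2}))/2 = 1 - \frac{i}{5}, m3 = tr(M rho(e_{3}))/2 = -2 + \frac{7 i}{3}.
Multiplying table entries, the bivector images are rho(e_{12}) = i*rho(e_{3}), rho(e_{13}) = -i*rho(e_{2}), rho(e_{23}) = i*rho(e_{1}); with real blade coefficients the real parts of m0..m3 are the coefficients of 1, e_{1}, e_{2}, e_{3} and the imaginary parts give the bivectors (e_{23}: Im m1, e_{13}: -Im m2, e_{12}: Im m3).
Answer: e_{2} - 2 e_{3} + \frac{7}{3} e_{12} + \frac{1}{5} e_{13}


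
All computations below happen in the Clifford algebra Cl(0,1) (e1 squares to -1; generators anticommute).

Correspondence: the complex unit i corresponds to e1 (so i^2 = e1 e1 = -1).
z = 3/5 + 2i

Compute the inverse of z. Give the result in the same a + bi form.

In blades: z = 3/5 + 2*e1.
With qbar = 3/5 - 2*e1 (scalar fixed, mapped units negated), z qbar = 109/25 (the sum of squared coefficients), so z^-1 = qbar / (109/25) = 15/109 - 50/109*e1; translating back:
Answer: 15/109 - 50/109*i


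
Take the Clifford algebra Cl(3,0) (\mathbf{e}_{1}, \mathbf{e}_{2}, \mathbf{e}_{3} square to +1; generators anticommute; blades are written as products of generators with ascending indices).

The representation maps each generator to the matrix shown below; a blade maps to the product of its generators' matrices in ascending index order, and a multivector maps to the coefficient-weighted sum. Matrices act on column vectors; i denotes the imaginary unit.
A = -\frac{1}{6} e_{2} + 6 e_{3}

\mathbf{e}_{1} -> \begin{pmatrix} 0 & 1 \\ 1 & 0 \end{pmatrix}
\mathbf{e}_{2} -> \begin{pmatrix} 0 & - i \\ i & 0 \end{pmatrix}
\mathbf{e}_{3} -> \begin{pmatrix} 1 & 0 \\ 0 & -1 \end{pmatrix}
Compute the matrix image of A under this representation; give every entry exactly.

M = (-\frac{1}{6})*rho(e_{2}) + (6)*rho(e_{3}), summed entrywise:
Answer: \begin{pmatrix} 6 & \frac{i}{6} \\ - \frac{i}{6} & -6 \end{pmatrix}


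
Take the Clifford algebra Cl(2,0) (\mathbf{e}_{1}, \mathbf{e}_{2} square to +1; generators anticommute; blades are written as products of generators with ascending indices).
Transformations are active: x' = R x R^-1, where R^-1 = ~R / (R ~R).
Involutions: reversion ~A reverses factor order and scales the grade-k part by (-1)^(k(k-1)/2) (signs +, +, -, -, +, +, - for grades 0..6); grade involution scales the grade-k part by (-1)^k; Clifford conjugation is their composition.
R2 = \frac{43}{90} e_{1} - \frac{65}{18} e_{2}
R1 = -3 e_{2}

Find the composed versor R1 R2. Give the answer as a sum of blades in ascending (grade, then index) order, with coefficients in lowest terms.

Distribute over the terms of R1 (each basis-blade product reordered to ascending indices, repeated generators contracted through their squares):
(-3 e_{2}) R2 = \frac{65}{6} + \frac{43}{30} e_{1} e_{2}
Answer: \frac{65}{6} + \frac{43}{30} e_{1} e_{2}


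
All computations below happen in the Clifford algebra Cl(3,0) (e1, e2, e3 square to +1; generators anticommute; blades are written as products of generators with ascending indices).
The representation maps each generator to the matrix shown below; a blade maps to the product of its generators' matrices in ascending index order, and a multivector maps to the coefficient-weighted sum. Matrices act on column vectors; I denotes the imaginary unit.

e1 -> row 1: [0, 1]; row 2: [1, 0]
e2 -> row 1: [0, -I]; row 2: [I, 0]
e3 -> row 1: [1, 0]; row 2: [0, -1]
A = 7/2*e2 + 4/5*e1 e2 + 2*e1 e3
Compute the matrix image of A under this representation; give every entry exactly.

Bivector images (products of the table entries): rho(e1 e2) = rho(e1)rho(e2) = row 1: [I, 0]; row 2: [0, -I]; rho(e1 e3) = rho(e1)rho(e3) = row 1: [0, -1]; row 2: [1, 0].
M = (7/2)*rho(e2) + (4/5)*rho(e1 e2) + (2)*rho(e1 e3), summed entrywise:
Answer: row 1: [4*I/5, -2 - 7*I/2]; row 2: [2 + 7*I/2, -4*I/5]


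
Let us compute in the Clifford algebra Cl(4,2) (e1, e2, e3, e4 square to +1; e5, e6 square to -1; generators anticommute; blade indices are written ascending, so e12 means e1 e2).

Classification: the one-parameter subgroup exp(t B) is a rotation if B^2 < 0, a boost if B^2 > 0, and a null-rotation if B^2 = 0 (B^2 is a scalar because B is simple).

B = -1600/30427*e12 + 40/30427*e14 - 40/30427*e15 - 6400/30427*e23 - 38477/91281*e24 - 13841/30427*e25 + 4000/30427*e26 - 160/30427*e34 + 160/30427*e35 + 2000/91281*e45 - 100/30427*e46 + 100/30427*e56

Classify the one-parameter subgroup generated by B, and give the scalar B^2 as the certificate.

B^2 term by term: the squares give (-1600/30427)^2*(e12)^2 + (40/30427)^2*(e14)^2 + (-40/30427)^2*(e15)^2 + (-6400/30427)^2*(e23)^2 + (-38477/91281)^2*(e24)^2 + (-13841/30427)^2*(e25)^2 + (4000/30427)^2*(e26)^2 + (-160/30427)^2*(e34)^2 + (160/30427)^2*(e35)^2 + (2000/91281)^2*(e45)^2 + (-100/30427)^2*(e46)^2 + (100/30427)^2*(e56)^2 = 2560000/925802329*(-1) + 1600/925802329*(-1) + 1600/925802329*(+1) + 40960000/925802329*(-1) + 1480479529/8332220961*(-1) + 191573281/925802329*(+1) + 16000000/925802329*(+1) + 25600/925802329*(-1) + 25600/925802329*(+1) + 4000000/8332220961*(+1) + 10000/925802329*(+1) + 10000/925802329*(-1) = 0 (each basis 2-blade squares to minus the product of its generators' squares); cross terms between blades sharing an index anticommute and cancel; the commuting (index-disjoint) pairs give grade-4 terms 2*c*c'*(blade product), which cancel blade by blade — e1234: 512000/925802329 - 512000/925802329 = 0; e1235: -512000/925802329 + 512000/925802329 = 0; e1245: -6400000/2777406987 + 1107280/925802329 + 3078160/2777406987 = 0; e1246: 320000/925802329 - 320000/925802329 = 0; e1256: -320000/925802329 + 320000/925802329 = 0; e1345: -12800/925802329 + 12800/925802329 = 0; e1456: 8000/925802329 - 8000/925802329 = 0; e2345: -25600000/2777406987 + 12312640/2777406987 + 4429120/925802329 = 0; e2346: 1280000/925802329 - 1280000/925802329 = 0; e2356: -1280000/925802329 + 1280000/925802329 = 0; e2456: -7695400/2777406987 - 2768200/925802329 + 16000000/2777406987 = 0; e3456: -32000/925802329 + 32000/925802329 = 0 — confirming B is simple. So B^2 = 0.
Answer: null-rotation, certificate B^2 = 0. The invariant at work: B^2 = 0 is unchanged by conjugation, hence its sign classifies the subgroup whatever basis B is written in.


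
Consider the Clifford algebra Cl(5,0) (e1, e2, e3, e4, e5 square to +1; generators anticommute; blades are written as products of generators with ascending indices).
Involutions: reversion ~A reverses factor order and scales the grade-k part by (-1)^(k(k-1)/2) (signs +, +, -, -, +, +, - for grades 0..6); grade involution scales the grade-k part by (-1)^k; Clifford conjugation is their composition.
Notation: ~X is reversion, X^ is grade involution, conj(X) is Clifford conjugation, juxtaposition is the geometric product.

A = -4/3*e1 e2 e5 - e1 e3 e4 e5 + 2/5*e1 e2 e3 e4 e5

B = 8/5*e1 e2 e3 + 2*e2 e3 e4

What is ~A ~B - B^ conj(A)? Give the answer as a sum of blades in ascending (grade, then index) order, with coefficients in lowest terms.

first term: -4/5*e1 e5 - 32/15*e3 e5 + 16/25*e4 e5 + 2*e1 e2 e5 + 8/5*e2 e4 e5 + 8/3*e1 e3 e4 e5
second term: 4/5*e1 e5 - 32/15*e3 e5 - 16/25*e4 e5 + 2*e1 e2 e5 + 8/5*e2 e4 e5 - 8/3*e1 e3 e4 e5
Answer: -8/5*e1 e5 + 32/25*e4 e5 + 16/3*e1 e3 e4 e5


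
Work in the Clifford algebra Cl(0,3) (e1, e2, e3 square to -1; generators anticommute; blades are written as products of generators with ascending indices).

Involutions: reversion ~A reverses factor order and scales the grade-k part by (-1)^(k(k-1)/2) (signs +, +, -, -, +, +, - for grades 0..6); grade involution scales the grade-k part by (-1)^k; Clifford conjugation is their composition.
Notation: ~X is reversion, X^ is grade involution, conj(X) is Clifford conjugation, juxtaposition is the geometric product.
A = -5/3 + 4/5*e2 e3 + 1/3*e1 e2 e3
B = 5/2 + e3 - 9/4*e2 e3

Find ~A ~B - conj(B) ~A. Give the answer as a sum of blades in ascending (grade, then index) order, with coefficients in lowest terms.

first term: -71/30 + 3/4*e1 + 4/5*e2 - 5/3*e3 + 1/3*e1 e2 - 23/4*e2 e3 - 5/6*e1 e2 e3
second term: -71/30 + 3/4*e1 + 4/5*e2 + 5/3*e3 - 1/3*e1 e2 - 23/4*e2 e3 - 5/6*e1 e2 e3
Answer: -10/3*e3 + 2/3*e1 e2


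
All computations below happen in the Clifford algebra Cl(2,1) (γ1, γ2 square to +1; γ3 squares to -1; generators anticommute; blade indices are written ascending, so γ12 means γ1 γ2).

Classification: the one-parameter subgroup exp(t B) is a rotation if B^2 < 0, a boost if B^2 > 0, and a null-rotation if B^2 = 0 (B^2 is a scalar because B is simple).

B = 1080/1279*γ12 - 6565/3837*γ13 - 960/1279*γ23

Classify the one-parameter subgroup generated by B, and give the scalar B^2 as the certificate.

B^2 term by term: the squares give (1080/1279)^2*(γ12)^2 + (-6565/3837)^2*(γ13)^2 + (-960/1279)^2*(γ23)^2 = 1166400/1635841*(-1) + 43099225/14722569*(+1) + 921600/1635841*(+1) = 25/9 (each basis 2-blade squares to minus the product of its generators' squares); cross terms between blades sharing an index anticommute and cancel. So B^2 = 25/9.
Answer: boost, certificate B^2 = 25/9. No conjugation can change B^2 = 25/9; the sign gives the class.


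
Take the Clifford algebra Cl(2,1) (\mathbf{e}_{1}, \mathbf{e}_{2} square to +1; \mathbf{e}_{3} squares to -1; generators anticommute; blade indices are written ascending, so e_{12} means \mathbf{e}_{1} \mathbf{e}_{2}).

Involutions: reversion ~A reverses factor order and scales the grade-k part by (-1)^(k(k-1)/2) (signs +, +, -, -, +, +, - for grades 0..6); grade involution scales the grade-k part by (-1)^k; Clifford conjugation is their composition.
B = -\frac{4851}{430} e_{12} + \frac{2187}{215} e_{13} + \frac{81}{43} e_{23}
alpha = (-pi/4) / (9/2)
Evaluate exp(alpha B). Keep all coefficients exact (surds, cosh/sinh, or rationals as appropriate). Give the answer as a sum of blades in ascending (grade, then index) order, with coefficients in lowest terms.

B^2 term by term: the squares give (-\frac{4851}{430})^2*(e_{12})^2 + (\frac{2187}{215})^2*(e_{13})^2 + (\frac{81}{43})^2*(e_{23})^2 = \frac{23532201}{184900}*(-1) + \frac{4782969}{46225}*(+1) + \frac{6561}{1849}*(+1) = -\frac{81}{4} (each basis 2-blade squares to minus the product of its generators' squares); cross terms between blades sharing an index anticommute and cancel. So B^2 = -\frac{81}{4}.
B^2 = -\frac{81}{4} — B^2 < 0, so the exponential closes trigonometrically: l = \frac{9}{2}, alpha*l = - \frac{\pi}{4}, so exp(alpha B) = cos(- \frac{\pi}{4}) + (sin(- \frac{\pi}{4})/(\frac{9}{2}))*B = \frac{\sqrt{2}}{2} + (- \frac{\sqrt{2}}{9})*B.
Answer: \frac{\sqrt{2}}{2} + \frac{539 \sqrt{2}}{430} e_{12} - \frac{243 \sqrt{2}}{215} e_{13} - \frac{9 \sqrt{2}}{43} e_{23}


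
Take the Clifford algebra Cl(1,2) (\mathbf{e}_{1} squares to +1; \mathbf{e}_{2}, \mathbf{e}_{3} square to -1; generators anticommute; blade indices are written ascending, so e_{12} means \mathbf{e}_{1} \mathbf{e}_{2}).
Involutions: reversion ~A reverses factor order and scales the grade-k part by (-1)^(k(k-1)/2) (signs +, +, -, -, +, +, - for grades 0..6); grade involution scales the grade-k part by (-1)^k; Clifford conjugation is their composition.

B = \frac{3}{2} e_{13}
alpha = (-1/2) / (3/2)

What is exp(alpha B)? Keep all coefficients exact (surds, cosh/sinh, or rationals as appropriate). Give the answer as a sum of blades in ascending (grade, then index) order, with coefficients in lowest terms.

B^2 = (\frac{3}{2})^2*(e_{13})^2 = \frac{9}{4}*(+1) = \frac{9}{4} (a basis 2-blade squares to minus the product of its generators' squares).
B^2 = \frac{9}{4} — a positive square means the series sums to a boost: l = \frac{3}{2}, alpha*l = - \frac{1}{2}, so exp(alpha B) = cosh(- \frac{1}{2}) + (sinh(- \frac{1}{2})/(\frac{3}{2}))*B = \cosh{\left(\frac{1}{2} \right)} + (- \frac{2 \sinh{\left(\frac{1}{2} \right)}}{3})*B.
Answer: \cosh{\left(\frac{1}{2} \right)} - \sinh{\left(\frac{1}{2} \right)} e_{13}


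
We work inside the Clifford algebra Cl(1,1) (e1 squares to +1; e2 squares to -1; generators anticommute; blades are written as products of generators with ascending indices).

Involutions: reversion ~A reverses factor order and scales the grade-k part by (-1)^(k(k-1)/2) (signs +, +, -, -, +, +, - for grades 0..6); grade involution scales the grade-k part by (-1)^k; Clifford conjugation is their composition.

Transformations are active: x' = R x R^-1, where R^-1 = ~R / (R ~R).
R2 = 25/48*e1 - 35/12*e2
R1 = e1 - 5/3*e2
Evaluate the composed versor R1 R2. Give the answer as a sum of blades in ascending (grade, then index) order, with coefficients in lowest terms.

Distribute over the terms of R1 (each basis-blade product reordered to ascending indices, repeated generators contracted through their squares):
(e1) R2 = 25/48 - 35/12*e1 e2
(-5/3*e2) R2 = -175/36 + 125/144*e1 e2
Summing the partial products and collecting blades:
Answer: -625/144 - 295/144*e1 e2


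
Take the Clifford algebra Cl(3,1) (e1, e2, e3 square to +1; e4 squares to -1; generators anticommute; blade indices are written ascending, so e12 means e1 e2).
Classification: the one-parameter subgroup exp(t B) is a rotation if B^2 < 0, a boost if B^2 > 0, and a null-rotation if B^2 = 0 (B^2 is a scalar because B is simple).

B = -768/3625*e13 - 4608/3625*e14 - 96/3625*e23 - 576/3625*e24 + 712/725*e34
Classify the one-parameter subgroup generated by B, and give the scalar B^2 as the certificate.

B^2 term by term: the squares give (-768/3625)^2*(e13)^2 + (-4608/3625)^2*(e14)^2 + (-96/3625)^2*(e23)^2 + (-576/3625)^2*(e24)^2 + (712/725)^2*(e34)^2 = 589824/13140625*(-1) + 21233664/13140625*(+1) + 9216/13140625*(-1) + 331776/13140625*(+1) + 506944/525625*(+1) = 64/25 (each basis 2-blade squares to minus the product of its generators' squares); cross terms between blades sharing an index anticommute and cancel; the commuting (index-disjoint) pairs give grade-4 terms 2*c*c'*(blade product), which cancel blade by blade — e1234: -884736/13140625 + 884736/13140625 = 0 — confirming B is simple. So B^2 = 64/25.
Answer: boost, certificate B^2 = 64/25. Note: conjugating B changes its blade decomposition but never the scalar B^2 = 64/25, whose sign settles the classification.


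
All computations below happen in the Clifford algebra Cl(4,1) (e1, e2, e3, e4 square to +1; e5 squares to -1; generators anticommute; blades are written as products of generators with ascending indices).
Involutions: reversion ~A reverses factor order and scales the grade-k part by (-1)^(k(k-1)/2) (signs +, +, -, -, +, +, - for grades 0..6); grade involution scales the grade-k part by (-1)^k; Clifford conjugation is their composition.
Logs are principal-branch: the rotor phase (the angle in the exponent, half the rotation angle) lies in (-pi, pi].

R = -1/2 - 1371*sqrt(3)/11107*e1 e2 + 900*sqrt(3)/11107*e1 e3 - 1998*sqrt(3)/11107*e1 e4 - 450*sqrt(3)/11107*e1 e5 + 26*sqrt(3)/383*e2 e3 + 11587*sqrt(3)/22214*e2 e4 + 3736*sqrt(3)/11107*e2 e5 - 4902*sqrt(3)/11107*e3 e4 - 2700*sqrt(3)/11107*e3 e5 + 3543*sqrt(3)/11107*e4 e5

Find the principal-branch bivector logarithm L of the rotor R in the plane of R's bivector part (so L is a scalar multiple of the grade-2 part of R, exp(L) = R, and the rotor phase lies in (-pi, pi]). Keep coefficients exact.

The scalar part of R is -1/2, which pins the rotor phase on the principal branch; dividing the bivector part by the sine of that phase recovers the unit plane, and L is the phase times that plane.
Concretely: cos(phase) = -1/2 gives phase = ±2*pi/3, and since phase/sin(phase) is even the sign is immaterial: L = (phase/sin(phase)) * <R>_2 = (4*sqrt(3)*pi/9) * <R>_2.
Answer: -1828*pi/11107*e1 e2 + 1200*pi/11107*e1 e3 - 2664*pi/11107*e1 e4 - 600*pi/11107*e1 e5 + 104*pi/1149*e2 e3 + 23174*pi/33321*e2 e4 + 14944*pi/33321*e2 e5 - 6536*pi/11107*e3 e4 - 3600*pi/11107*e3 e5 + 4724*pi/11107*e4 e5


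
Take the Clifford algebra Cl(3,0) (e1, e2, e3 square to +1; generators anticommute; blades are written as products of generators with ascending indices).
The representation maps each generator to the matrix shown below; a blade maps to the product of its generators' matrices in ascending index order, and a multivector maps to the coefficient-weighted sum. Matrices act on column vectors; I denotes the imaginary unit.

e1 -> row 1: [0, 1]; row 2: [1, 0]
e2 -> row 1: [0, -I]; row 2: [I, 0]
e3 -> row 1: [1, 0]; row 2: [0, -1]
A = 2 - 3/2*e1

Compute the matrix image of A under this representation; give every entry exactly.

M = (2)*1 + (-3/2)*rho(e1), summed entrywise (1 is the identity matrix):
Answer: row 1: [2, -3/2]; row 2: [-3/2, 2]


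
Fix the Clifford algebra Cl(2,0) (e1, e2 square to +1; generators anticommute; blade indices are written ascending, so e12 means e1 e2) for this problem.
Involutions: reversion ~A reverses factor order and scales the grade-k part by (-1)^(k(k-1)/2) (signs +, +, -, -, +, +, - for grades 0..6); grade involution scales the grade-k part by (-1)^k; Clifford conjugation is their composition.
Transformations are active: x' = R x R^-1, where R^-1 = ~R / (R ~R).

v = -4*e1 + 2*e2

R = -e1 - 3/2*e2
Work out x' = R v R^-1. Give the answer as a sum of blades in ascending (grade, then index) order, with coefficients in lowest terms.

~R = -e1 - 3/2*e2, and R ~R = 13/4, so R^-1 = ~R / (13/4).
R v = 1 - 8*e12
Answer: 44/13*e1 - 38/13*e2


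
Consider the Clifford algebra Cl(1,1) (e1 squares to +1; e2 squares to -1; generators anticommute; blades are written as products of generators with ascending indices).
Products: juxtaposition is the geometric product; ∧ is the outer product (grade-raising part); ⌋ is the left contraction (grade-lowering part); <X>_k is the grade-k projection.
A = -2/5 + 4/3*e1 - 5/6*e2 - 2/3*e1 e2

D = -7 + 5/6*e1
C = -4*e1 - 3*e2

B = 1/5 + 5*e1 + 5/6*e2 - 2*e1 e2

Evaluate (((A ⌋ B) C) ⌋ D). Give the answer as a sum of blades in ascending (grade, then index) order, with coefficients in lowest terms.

step 1: 7753/900 - 1/3*e1 - 3*e2 + 4/5*e1 e2
step 2: -23/3 - 7213/225*e1 - 6793/300*e2 - 11*e1 e2
step 3: 7277/270 - 115/18*e1
Answer: 7277/270 - 115/18*e1


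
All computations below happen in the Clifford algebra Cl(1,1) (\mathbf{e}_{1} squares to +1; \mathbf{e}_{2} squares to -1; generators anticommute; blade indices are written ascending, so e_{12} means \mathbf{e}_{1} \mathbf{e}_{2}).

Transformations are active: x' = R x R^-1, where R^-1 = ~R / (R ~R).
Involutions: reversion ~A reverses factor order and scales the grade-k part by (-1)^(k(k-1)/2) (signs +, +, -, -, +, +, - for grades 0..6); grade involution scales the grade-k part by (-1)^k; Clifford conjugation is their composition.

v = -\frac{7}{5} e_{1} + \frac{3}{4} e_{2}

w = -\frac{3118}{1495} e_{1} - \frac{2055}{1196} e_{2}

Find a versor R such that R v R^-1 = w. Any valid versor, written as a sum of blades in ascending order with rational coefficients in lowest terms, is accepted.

Since q(v) = q(w) = \frac{559}{400}, the sum R = v + w = -\frac{5211}{1495} e_{1} - \frac{579}{598} e_{2} does the job whenever invertible.
Answer: -\frac{5211}{1495} e_{1} - \frac{579}{598} e_{2}


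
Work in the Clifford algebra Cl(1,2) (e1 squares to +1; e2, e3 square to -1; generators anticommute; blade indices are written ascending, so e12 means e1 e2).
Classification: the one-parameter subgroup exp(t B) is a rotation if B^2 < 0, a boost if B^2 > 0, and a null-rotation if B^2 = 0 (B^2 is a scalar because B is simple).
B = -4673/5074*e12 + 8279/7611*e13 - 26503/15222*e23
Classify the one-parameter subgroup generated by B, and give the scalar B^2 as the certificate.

B^2 term by term: the squares give (-4673/5074)^2*(e12)^2 + (8279/7611)^2*(e13)^2 + (-26503/15222)^2*(e23)^2 = 21836929/25745476*(+1) + 68541841/57927321*(+1) + 702409009/231709284*(-1) = -1 (each basis 2-blade squares to minus the product of its generators' squares); cross terms between blades sharing an index anticommute and cancel. So B^2 = -1.
Answer: rotation, certificate B^2 = -1. Note: conjugating B changes its blade decomposition but never the scalar B^2 = -1, whose sign settles the classification.


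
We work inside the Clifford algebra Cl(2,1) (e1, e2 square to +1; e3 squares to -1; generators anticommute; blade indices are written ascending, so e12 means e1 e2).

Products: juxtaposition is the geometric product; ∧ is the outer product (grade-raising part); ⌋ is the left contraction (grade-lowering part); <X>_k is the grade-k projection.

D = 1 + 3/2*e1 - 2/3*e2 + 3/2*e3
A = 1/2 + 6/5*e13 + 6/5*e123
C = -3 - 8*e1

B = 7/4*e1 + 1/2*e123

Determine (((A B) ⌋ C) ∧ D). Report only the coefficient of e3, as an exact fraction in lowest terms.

step 1: 3/5 + 7/8*e1 - 3/5*e2 - 21/10*e3 + 21/10*e23 + 1/4*e123
step 2: -44/5 - 24/5*e1
step 3: -44/5 - 18*e1 + 88/15*e2 - 66/5*e3 + 16/5*e12 - 36/5*e13
Answer: -66/5


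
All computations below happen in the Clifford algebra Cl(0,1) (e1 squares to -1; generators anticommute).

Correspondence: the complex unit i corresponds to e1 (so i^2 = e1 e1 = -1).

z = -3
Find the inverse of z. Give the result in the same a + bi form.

In blades: z = -3.
With qbar = -3 (scalar fixed, mapped units negated), z qbar = 9 (the sum of squared coefficients), so z^-1 = qbar / (9) = -1/3; translating back:
Answer: -1/3


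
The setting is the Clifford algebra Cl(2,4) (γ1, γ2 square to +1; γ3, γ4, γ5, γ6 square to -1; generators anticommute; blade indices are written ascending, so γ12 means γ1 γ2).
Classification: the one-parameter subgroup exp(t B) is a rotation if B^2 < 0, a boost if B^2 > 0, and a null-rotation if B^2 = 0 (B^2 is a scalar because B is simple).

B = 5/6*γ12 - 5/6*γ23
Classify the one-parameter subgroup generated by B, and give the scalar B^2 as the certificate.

B^2 term by term: the squares give (5/6)^2*(γ12)^2 + (-5/6)^2*(γ23)^2 = 25/36*(-1) + 25/36*(+1) = 0 (each basis 2-blade squares to minus the product of its generators' squares); cross terms between blades sharing an index anticommute and cancel. So B^2 = 0.
Answer: null-rotation, certificate B^2 = 0. The scalar 0 is the complete invariant here: its sign names the subgroup type.


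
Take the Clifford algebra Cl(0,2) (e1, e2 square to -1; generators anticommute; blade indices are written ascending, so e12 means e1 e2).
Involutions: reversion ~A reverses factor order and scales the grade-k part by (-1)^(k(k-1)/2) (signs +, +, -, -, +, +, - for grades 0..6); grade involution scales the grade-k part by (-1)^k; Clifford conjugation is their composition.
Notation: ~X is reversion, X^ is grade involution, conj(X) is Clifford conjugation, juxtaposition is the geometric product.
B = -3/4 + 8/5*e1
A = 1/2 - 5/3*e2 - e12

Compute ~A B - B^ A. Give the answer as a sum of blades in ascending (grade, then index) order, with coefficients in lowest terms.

first term: -3/8 + 4/5*e1 + 57/20*e2 + 23/12*e12
second term: -3/8 - 4/5*e1 - 7/20*e2 + 41/12*e12
Answer: 8/5*e1 + 16/5*e2 - 3/2*e12


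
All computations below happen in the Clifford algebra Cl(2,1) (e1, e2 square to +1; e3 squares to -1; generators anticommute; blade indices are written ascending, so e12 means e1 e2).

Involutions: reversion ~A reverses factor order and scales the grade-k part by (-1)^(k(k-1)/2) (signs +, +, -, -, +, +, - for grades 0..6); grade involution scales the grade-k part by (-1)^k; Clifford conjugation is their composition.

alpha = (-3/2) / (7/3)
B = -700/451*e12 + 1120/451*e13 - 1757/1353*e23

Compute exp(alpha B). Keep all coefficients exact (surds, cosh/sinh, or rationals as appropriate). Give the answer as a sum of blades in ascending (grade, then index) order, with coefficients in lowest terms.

B^2 term by term: the squares give (-700/451)^2*(e12)^2 + (1120/451)^2*(e13)^2 + (-1757/1353)^2*(e23)^2 = 490000/203401*(-1) + 1254400/203401*(+1) + 3087049/1830609*(+1) = 49/9 (each basis 2-blade squares to minus the product of its generators' squares); cross terms between blades sharing an index anticommute and cancel. So B^2 = 49/9.
B^2 = 49/9 — a positive square means the series sums to a boost: l = 7/3, alpha*l = -3/2, so exp(alpha B) = cosh(-3/2) + (sinh(-3/2)/(7/3))*B = cosh(3/2) + (-3*sinh(3/2)/7)*B.
Answer: cosh(3/2) + 300*sinh(3/2)/451*e12 - 480*sinh(3/2)/451*e13 + 251*sinh(3/2)/451*e23


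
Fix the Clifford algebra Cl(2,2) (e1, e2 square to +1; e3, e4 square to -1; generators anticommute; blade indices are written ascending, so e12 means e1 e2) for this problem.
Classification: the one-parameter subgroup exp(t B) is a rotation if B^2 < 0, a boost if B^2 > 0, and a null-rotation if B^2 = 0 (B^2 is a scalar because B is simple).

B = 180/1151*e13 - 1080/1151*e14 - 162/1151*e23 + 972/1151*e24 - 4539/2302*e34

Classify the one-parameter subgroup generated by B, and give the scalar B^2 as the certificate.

B^2 term by term: the squares give (180/1151)^2*(e13)^2 + (-1080/1151)^2*(e14)^2 + (-162/1151)^2*(e23)^2 + (972/1151)^2*(e24)^2 + (-4539/2302)^2*(e34)^2 = 32400/1324801*(+1) + 1166400/1324801*(+1) + 26244/1324801*(+1) + 944784/1324801*(+1) + 20602521/5299204*(-1) = -9/4 (each basis 2-blade squares to minus the product of its generators' squares); cross terms between blades sharing an index anticommute and cancel; the commuting (index-disjoint) pairs give grade-4 terms 2*c*c'*(blade product), which cancel blade by blade — e1234: -349920/1324801 + 349920/1324801 = 0 — confirming B is simple. So B^2 = -9/4.
Answer: rotation, certificate B^2 = -9/4. Note: conjugating B changes its blade decomposition but never the scalar B^2 = -9/4, whose sign settles the classification.
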